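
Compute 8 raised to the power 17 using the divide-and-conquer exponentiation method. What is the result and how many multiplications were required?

Computing 8^17 by squaring (build up from 8^1; each line after the first costs one multiplication):

8^1 = 8
8^2 = (8^1)^2 = 8^2 = 64
8^4 = (8^2)^2 = 64^2 = 4096
8^8 = (8^4)^2 = 4096^2 = 16777216
8^16 = (8^8)^2 = 16777216^2 = 281474976710656
8^17 = 8 * 8^16 = 8 * 281474976710656 = 2251799813685248

Result: 2251799813685248
Multiplications needed: 5 (5 lines after 8^1)

8^17 = 2251799813685248. Using exponentiation by squaring, this requires 5 multiplications. The key idea: if the exponent is even, square the half-power; if odd, multiply by the base once.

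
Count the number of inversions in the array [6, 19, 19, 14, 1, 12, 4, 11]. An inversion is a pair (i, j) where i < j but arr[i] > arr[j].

Finding inversions in [6, 19, 19, 14, 1, 12, 4, 11]:

(0, 4): arr[0]=6 > arr[4]=1
(0, 6): arr[0]=6 > arr[6]=4
(1, 3): arr[1]=19 > arr[3]=14
(1, 4): arr[1]=19 > arr[4]=1
(1, 5): arr[1]=19 > arr[5]=12
(1, 6): arr[1]=19 > arr[6]=4
(1, 7): arr[1]=19 > arr[7]=11
(2, 3): arr[2]=19 > arr[3]=14
(2, 4): arr[2]=19 > arr[4]=1
(2, 5): arr[2]=19 > arr[5]=12
(2, 6): arr[2]=19 > arr[6]=4
(2, 7): arr[2]=19 > arr[7]=11
(3, 4): arr[3]=14 > arr[4]=1
(3, 5): arr[3]=14 > arr[5]=12
(3, 6): arr[3]=14 > arr[6]=4
(3, 7): arr[3]=14 > arr[7]=11
(5, 6): arr[5]=12 > arr[6]=4
(5, 7): arr[5]=12 > arr[7]=11

Total inversions: 18

The array has 18 inversion(s): (0,4), (0,6), (1,3), (1,4), (1,5), (1,6), (1,7), (2,3), (2,4), (2,5), (2,6), (2,7), (3,4), (3,5), (3,6), (3,7), (5,6), (5,7). Each pair (i,j) satisfies i < j and arr[i] > arr[j].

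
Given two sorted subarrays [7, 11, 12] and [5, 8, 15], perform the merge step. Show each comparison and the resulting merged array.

Merging process:

Compare 7 vs 5: take 5 from right. Merged: [5]
Compare 7 vs 8: take 7 from left. Merged: [5, 7]
Compare 11 vs 8: take 8 from right. Merged: [5, 7, 8]
Compare 11 vs 15: take 11 from left. Merged: [5, 7, 8, 11]
Compare 12 vs 15: take 12 from left. Merged: [5, 7, 8, 11, 12]
Append remaining from right: [15]. Merged: [5, 7, 8, 11, 12, 15]

Final merged array: [5, 7, 8, 11, 12, 15]
Total comparisons: 5

The merged array is [5, 7, 8, 11, 12, 15], requiring 5 comparisons. The merge step runs in O(n) time where n is the total number of elements.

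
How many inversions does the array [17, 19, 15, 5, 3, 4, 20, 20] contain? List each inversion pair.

Finding inversions in [17, 19, 15, 5, 3, 4, 20, 20]:

(0, 2): arr[0]=17 > arr[2]=15
(0, 3): arr[0]=17 > arr[3]=5
(0, 4): arr[0]=17 > arr[4]=3
(0, 5): arr[0]=17 > arr[5]=4
(1, 2): arr[1]=19 > arr[2]=15
(1, 3): arr[1]=19 > arr[3]=5
(1, 4): arr[1]=19 > arr[4]=3
(1, 5): arr[1]=19 > arr[5]=4
(2, 3): arr[2]=15 > arr[3]=5
(2, 4): arr[2]=15 > arr[4]=3
(2, 5): arr[2]=15 > arr[5]=4
(3, 4): arr[3]=5 > arr[4]=3
(3, 5): arr[3]=5 > arr[5]=4

Total inversions: 13

The array has 13 inversion(s): (0,2), (0,3), (0,4), (0,5), (1,2), (1,3), (1,4), (1,5), (2,3), (2,4), (2,5), (3,4), (3,5). Each pair (i,j) satisfies i < j and arr[i] > arr[j].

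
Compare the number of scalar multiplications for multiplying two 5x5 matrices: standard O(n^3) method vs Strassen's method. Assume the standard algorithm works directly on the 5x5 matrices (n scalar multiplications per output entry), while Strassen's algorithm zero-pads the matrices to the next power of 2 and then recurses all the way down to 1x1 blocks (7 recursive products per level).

Matrix multiplication for 5x5 matrices:

Strassen's algorithm requires power-of-2 dimensions. Pad 5x5 to 8x8 (next power of 2).

Standard algorithm: 5^3 = 125 multiplications
Strassen's algorithm: 7^(log2(8)) = 7^3 = 343 multiplications
Difference: 125 - 343 = -218 (Strassen uses MORE here due to padding overhead — for small or just-over-power-of-2 n, padding can outweigh the per-level savings)

Standard: 125 multiplications (5^3). Strassen: 343 multiplications (7^3, after padding to 8x8). Strassen reduces 8 recursive multiplications to 7 at each level.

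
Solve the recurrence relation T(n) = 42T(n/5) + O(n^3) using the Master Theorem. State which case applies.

Master Theorem for T(n) = 42T(n/5) + O(n^3):

a = 42, b = 5, c = 3
log_b(a) = log_5(42) = 2.3223

Case 3: c = 3 > log_5(42) = 2.3223
T(n) = O(n^3) = O(n^3)

For T(n) = 42T(n/5) + O(n^3): log_5(42) = 2.3223. This is Case 3 of the Master Theorem (c > log_b(a), work dominated by root), giving O(n^3).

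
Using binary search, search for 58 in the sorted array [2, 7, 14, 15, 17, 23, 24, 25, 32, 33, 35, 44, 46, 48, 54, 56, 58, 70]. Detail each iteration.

Binary search for 58 in [2, 7, 14, 15, 17, 23, 24, 25, 32, 33, 35, 44, 46, 48, 54, 56, 58, 70]:

lo=0, hi=17, mid=8, arr[mid]=32 -> 32 < 58, search right half
lo=9, hi=17, mid=13, arr[mid]=48 -> 48 < 58, search right half
lo=14, hi=17, mid=15, arr[mid]=56 -> 56 < 58, search right half
lo=16, hi=17, mid=16, arr[mid]=58 -> Found target at index 16!

Binary search finds 58 at index 16 after 4 comparisons. The search repeatedly halves the search space by comparing with the middle element.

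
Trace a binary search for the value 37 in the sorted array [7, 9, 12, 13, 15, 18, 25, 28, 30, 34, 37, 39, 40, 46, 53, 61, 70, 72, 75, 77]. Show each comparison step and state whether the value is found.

Binary search for 37 in [7, 9, 12, 13, 15, 18, 25, 28, 30, 34, 37, 39, 40, 46, 53, 61, 70, 72, 75, 77]:

lo=0, hi=19, mid=9, arr[mid]=34 -> 34 < 37, search right half
lo=10, hi=19, mid=14, arr[mid]=53 -> 53 > 37, search left half
lo=10, hi=13, mid=11, arr[mid]=39 -> 39 > 37, search left half
lo=10, hi=10, mid=10, arr[mid]=37 -> Found target at index 10!

Binary search finds 37 at index 10 after 4 comparisons. The search repeatedly halves the search space by comparing with the middle element.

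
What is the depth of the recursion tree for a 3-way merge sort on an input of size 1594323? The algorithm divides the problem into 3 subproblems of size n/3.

For divide and conquer with division factor 3:

Problem sizes at each level:
Level 0: 1594323
Level 1: 531441
Level 2: 177147
Level 3: 59049
Level 4: 19683
Level 5: 6561
Level 6: 2187
Level 7: 729
Level 8: 243
Level 9: 81
Level 10: 27
Level 11: 9
Level 12: 3
Level 13: 1

The root is level 0 and the size-1 base case is level 13 (the tree spans levels 0 through 13, i.e. 14 levels counting the root), so the depth is the number of divisions: log_3(1594323) = 13

The recursion tree depth is log_3(1594323) = 13. At each level, the problem size is divided by 3, so it takes 13 divisions to reduce to a base case of size 1. The algorithm makes 3 recursive calls at each level.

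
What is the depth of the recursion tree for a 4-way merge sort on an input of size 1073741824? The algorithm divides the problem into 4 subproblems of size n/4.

For divide and conquer with division factor 4:

Problem sizes at each level:
Level 0: 1073741824
Level 1: 268435456
Level 2: 67108864
Level 3: 16777216
Level 4: 4194304
Level 5: 1048576
Level 6: 262144
Level 7: 65536
Level 8: 16384
Level 9: 4096
Level 10: 1024
Level 11: 256
Level 12: 64
Level 13: 16
Level 14: 4
Level 15: 1

The root is level 0 and the size-1 base case is level 15 (the tree spans levels 0 through 15, i.e. 16 levels counting the root), so the depth is the number of divisions: log_4(1073741824) = 15

The recursion tree depth is log_4(1073741824) = 15. At each level, the problem size is divided by 4, so it takes 15 divisions to reduce to a base case of size 1. The algorithm makes 4 recursive calls at each level.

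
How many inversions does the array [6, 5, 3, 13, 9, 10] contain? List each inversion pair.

Finding inversions in [6, 5, 3, 13, 9, 10]:

(0, 1): arr[0]=6 > arr[1]=5
(0, 2): arr[0]=6 > arr[2]=3
(1, 2): arr[1]=5 > arr[2]=3
(3, 4): arr[3]=13 > arr[4]=9
(3, 5): arr[3]=13 > arr[5]=10

Total inversions: 5

The array has 5 inversion(s): (0,1), (0,2), (1,2), (3,4), (3,5). Each pair (i,j) satisfies i < j and arr[i] > arr[j].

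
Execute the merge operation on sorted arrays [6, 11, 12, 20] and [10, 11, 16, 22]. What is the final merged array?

Merging process:

Compare 6 vs 10: take 6 from left. Merged: [6]
Compare 11 vs 10: take 10 from right. Merged: [6, 10]
Compare 11 vs 11: take 11 from left. Merged: [6, 10, 11]
Compare 12 vs 11: take 11 from right. Merged: [6, 10, 11, 11]
Compare 12 vs 16: take 12 from left. Merged: [6, 10, 11, 11, 12]
Compare 20 vs 16: take 16 from right. Merged: [6, 10, 11, 11, 12, 16]
Compare 20 vs 22: take 20 from left. Merged: [6, 10, 11, 11, 12, 16, 20]
Append remaining from right: [22]. Merged: [6, 10, 11, 11, 12, 16, 20, 22]

Final merged array: [6, 10, 11, 11, 12, 16, 20, 22]
Total comparisons: 7

The merged array is [6, 10, 11, 11, 12, 16, 20, 22], requiring 7 comparisons. The merge step runs in O(n) time where n is the total number of elements.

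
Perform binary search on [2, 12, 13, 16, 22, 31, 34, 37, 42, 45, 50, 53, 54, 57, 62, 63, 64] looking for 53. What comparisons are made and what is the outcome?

Binary search for 53 in [2, 12, 13, 16, 22, 31, 34, 37, 42, 45, 50, 53, 54, 57, 62, 63, 64]:

lo=0, hi=16, mid=8, arr[mid]=42 -> 42 < 53, search right half
lo=9, hi=16, mid=12, arr[mid]=54 -> 54 > 53, search left half
lo=9, hi=11, mid=10, arr[mid]=50 -> 50 < 53, search right half
lo=11, hi=11, mid=11, arr[mid]=53 -> Found target at index 11!

Binary search finds 53 at index 11 after 4 comparisons. The search repeatedly halves the search space by comparing with the middle element.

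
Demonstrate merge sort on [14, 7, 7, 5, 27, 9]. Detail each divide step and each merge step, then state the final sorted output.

Merge sort trace:

Split: [14, 7, 7, 5, 27, 9] -> [14, 7, 7] and [5, 27, 9]
  Split: [14, 7, 7] -> [14] and [7, 7]
    Split: [7, 7] -> [7] and [7]
    Merge: [7] + [7] -> [7, 7]
  Merge: [14] + [7, 7] -> [7, 7, 14]
  Split: [5, 27, 9] -> [5] and [27, 9]
    Split: [27, 9] -> [27] and [9]
    Merge: [27] + [9] -> [9, 27]
  Merge: [5] + [9, 27] -> [5, 9, 27]
Merge: [7, 7, 14] + [5, 9, 27] -> [5, 7, 7, 9, 14, 27]

Final sorted array: [5, 7, 7, 9, 14, 27]

The merge sort proceeds by recursively splitting the array and merging sorted halves.
After all merges, the sorted array is [5, 7, 7, 9, 14, 27].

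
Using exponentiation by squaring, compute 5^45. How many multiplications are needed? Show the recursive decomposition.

Computing 5^45 by squaring (build up from 5^1; each line after the first costs one multiplication):

5^1 = 5
5^2 = (5^1)^2 = 5^2 = 25
5^4 = (5^2)^2 = 25^2 = 625
5^5 = 5 * 5^4 = 5 * 625 = 3125
5^10 = (5^5)^2 = 3125^2 = 9765625
5^11 = 5 * 5^10 = 5 * 9765625 = 48828125
5^22 = (5^11)^2 = 48828125^2 = 2384185791015625
5^44 = (5^22)^2 = 2384185791015625^2 = 5684341886080801486968994140625
5^45 = 5 * 5^44 = 5 * 5684341886080801486968994140625 = 28421709430404007434844970703125

Result: 28421709430404007434844970703125
Multiplications needed: 8 (8 lines after 5^1)

5^45 = 28421709430404007434844970703125. Using exponentiation by squaring, this requires 8 multiplications. The key idea: if the exponent is even, square the half-power; if odd, multiply by the base once.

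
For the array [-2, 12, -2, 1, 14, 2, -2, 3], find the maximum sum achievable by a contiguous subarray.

Using Kadane's algorithm on [-2, 12, -2, 1, 14, 2, -2, 3]:

Scanning through the array:
Position 1 (value 12): max_ending_here = 12, max_so_far = 12
Position 2 (value -2): max_ending_here = 10, max_so_far = 12
Position 3 (value 1): max_ending_here = 11, max_so_far = 12
Position 4 (value 14): max_ending_here = 25, max_so_far = 25
Position 5 (value 2): max_ending_here = 27, max_so_far = 27
Position 6 (value -2): max_ending_here = 25, max_so_far = 27
Position 7 (value 3): max_ending_here = 28, max_so_far = 28

Maximum subarray: [12, -2, 1, 14, 2, -2, 3]
Maximum sum: 28

The maximum subarray is [12, -2, 1, 14, 2, -2, 3] with sum 28. This subarray runs from index 1 to index 7.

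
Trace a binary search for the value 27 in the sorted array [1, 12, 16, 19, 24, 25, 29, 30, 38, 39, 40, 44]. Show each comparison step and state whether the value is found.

Binary search for 27 in [1, 12, 16, 19, 24, 25, 29, 30, 38, 39, 40, 44]:

lo=0, hi=11, mid=5, arr[mid]=25 -> 25 < 27, search right half
lo=6, hi=11, mid=8, arr[mid]=38 -> 38 > 27, search left half
lo=6, hi=7, mid=6, arr[mid]=29 -> 29 > 27, search left half
lo=6 > hi=5, target 27 not found

Binary search determines that 27 is not in the array after 3 comparisons. The search space was exhausted without finding the target.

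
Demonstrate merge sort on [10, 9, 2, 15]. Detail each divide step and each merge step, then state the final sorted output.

Merge sort trace:

Split: [10, 9, 2, 15] -> [10, 9] and [2, 15]
  Split: [10, 9] -> [10] and [9]
  Merge: [10] + [9] -> [9, 10]
  Split: [2, 15] -> [2] and [15]
  Merge: [2] + [15] -> [2, 15]
Merge: [9, 10] + [2, 15] -> [2, 9, 10, 15]

Final sorted array: [2, 9, 10, 15]

The merge sort proceeds by recursively splitting the array and merging sorted halves.
After all merges, the sorted array is [2, 9, 10, 15].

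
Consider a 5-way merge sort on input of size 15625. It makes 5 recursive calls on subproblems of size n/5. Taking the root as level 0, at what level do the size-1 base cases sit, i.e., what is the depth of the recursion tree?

For divide and conquer with division factor 5:

Problem sizes at each level:
Level 0: 15625
Level 1: 3125
Level 2: 625
Level 3: 125
Level 4: 25
Level 5: 5
Level 6: 1

The root is level 0 and the size-1 base case is level 6 (the tree spans levels 0 through 6, i.e. 7 levels counting the root), so the depth is the number of divisions: log_5(15625) = 6

The recursion tree depth is log_5(15625) = 6. At each level, the problem size is divided by 5, so it takes 6 divisions to reduce to a base case of size 1. The algorithm makes 5 recursive calls at each level.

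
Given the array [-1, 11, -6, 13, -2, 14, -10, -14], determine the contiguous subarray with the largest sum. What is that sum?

Using Kadane's algorithm on [-1, 11, -6, 13, -2, 14, -10, -14]:

Scanning through the array:
Position 1 (value 11): max_ending_here = 11, max_so_far = 11
Position 2 (value -6): max_ending_here = 5, max_so_far = 11
Position 3 (value 13): max_ending_here = 18, max_so_far = 18
Position 4 (value -2): max_ending_here = 16, max_so_far = 18
Position 5 (value 14): max_ending_here = 30, max_so_far = 30
Position 6 (value -10): max_ending_here = 20, max_so_far = 30
Position 7 (value -14): max_ending_here = 6, max_so_far = 30

Maximum subarray: [11, -6, 13, -2, 14]
Maximum sum: 30

The maximum subarray is [11, -6, 13, -2, 14] with sum 30. This subarray runs from index 1 to index 5.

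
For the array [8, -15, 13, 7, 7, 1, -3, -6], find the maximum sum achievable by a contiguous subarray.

Using Kadane's algorithm on [8, -15, 13, 7, 7, 1, -3, -6]:

Scanning through the array:
Position 1 (value -15): max_ending_here = -7, max_so_far = 8
Position 2 (value 13): max_ending_here = 13, max_so_far = 13
Position 3 (value 7): max_ending_here = 20, max_so_far = 20
Position 4 (value 7): max_ending_here = 27, max_so_far = 27
Position 5 (value 1): max_ending_here = 28, max_so_far = 28
Position 6 (value -3): max_ending_here = 25, max_so_far = 28
Position 7 (value -6): max_ending_here = 19, max_so_far = 28

Maximum subarray: [13, 7, 7, 1]
Maximum sum: 28

The maximum subarray is [13, 7, 7, 1] with sum 28. This subarray runs from index 2 to index 5.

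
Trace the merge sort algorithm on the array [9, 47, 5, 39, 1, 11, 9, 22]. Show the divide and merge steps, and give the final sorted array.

Merge sort trace:

Split: [9, 47, 5, 39, 1, 11, 9, 22] -> [9, 47, 5, 39] and [1, 11, 9, 22]
  Split: [9, 47, 5, 39] -> [9, 47] and [5, 39]
    Split: [9, 47] -> [9] and [47]
    Merge: [9] + [47] -> [9, 47]
    Split: [5, 39] -> [5] and [39]
    Merge: [5] + [39] -> [5, 39]
  Merge: [9, 47] + [5, 39] -> [5, 9, 39, 47]
  Split: [1, 11, 9, 22] -> [1, 11] and [9, 22]
    Split: [1, 11] -> [1] and [11]
    Merge: [1] + [11] -> [1, 11]
    Split: [9, 22] -> [9] and [22]
    Merge: [9] + [22] -> [9, 22]
  Merge: [1, 11] + [9, 22] -> [1, 9, 11, 22]
Merge: [5, 9, 39, 47] + [1, 9, 11, 22] -> [1, 5, 9, 9, 11, 22, 39, 47]

Final sorted array: [1, 5, 9, 9, 11, 22, 39, 47]

The merge sort proceeds by recursively splitting the array and merging sorted halves.
After all merges, the sorted array is [1, 5, 9, 9, 11, 22, 39, 47].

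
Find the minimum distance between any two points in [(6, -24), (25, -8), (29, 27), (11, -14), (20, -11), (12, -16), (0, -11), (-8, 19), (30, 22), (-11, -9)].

Computing all pairwise distances among 10 points:

d((6, -24), (25, -8)) = 24.8395
d((6, -24), (29, 27)) = 55.9464
d((6, -24), (11, -14)) = 11.1803
d((6, -24), (20, -11)) = 19.105
d((6, -24), (12, -16)) = 10.0
d((6, -24), (0, -11)) = 14.3178
d((6, -24), (-8, 19)) = 45.2217
d((6, -24), (30, 22)) = 51.8845
d((6, -24), (-11, -9)) = 22.6716
d((25, -8), (29, 27)) = 35.2278
d((25, -8), (11, -14)) = 15.2315
d((25, -8), (20, -11)) = 5.831
d((25, -8), (12, -16)) = 15.2643
d((25, -8), (0, -11)) = 25.1794
d((25, -8), (-8, 19)) = 42.638
d((25, -8), (30, 22)) = 30.4138
d((25, -8), (-11, -9)) = 36.0139
d((29, 27), (11, -14)) = 44.7772
d((29, 27), (20, -11)) = 39.0512
d((29, 27), (12, -16)) = 46.2385
d((29, 27), (0, -11)) = 47.8017
d((29, 27), (-8, 19)) = 37.855
d((29, 27), (30, 22)) = 5.099
d((29, 27), (-11, -9)) = 53.8145
d((11, -14), (20, -11)) = 9.4868
d((11, -14), (12, -16)) = 2.2361 <-- minimum
d((11, -14), (0, -11)) = 11.4018
d((11, -14), (-8, 19)) = 38.0789
d((11, -14), (30, 22)) = 40.7063
d((11, -14), (-11, -9)) = 22.561
d((20, -11), (12, -16)) = 9.434
d((20, -11), (0, -11)) = 20.0
d((20, -11), (-8, 19)) = 41.0366
d((20, -11), (30, 22)) = 34.4819
d((20, -11), (-11, -9)) = 31.0644
d((12, -16), (0, -11)) = 13.0
d((12, -16), (-8, 19)) = 40.3113
d((12, -16), (30, 22)) = 42.0476
d((12, -16), (-11, -9)) = 24.0416
d((0, -11), (-8, 19)) = 31.0483
d((0, -11), (30, 22)) = 44.5982
d((0, -11), (-11, -9)) = 11.1803
d((-8, 19), (30, 22)) = 38.1182
d((-8, 19), (-11, -9)) = 28.1603
d((30, 22), (-11, -9)) = 51.4004

Closest pair: (11, -14) and (12, -16) with distance 2.2361

The closest pair is (11, -14) and (12, -16) with Euclidean distance 2.2361. For 10 points, brute-force pairwise comparison is shown above. For large n, the divide-and-conquer algorithm (sort by x, recurse on halves, check the dividing strip) achieves O(n log n).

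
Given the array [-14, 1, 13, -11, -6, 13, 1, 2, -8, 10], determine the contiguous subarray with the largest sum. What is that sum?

Using Kadane's algorithm on [-14, 1, 13, -11, -6, 13, 1, 2, -8, 10]:

Scanning through the array:
Position 1 (value 1): max_ending_here = 1, max_so_far = 1
Position 2 (value 13): max_ending_here = 14, max_so_far = 14
Position 3 (value -11): max_ending_here = 3, max_so_far = 14
Position 4 (value -6): max_ending_here = -3, max_so_far = 14
Position 5 (value 13): max_ending_here = 13, max_so_far = 14
Position 6 (value 1): max_ending_here = 14, max_so_far = 14
Position 7 (value 2): max_ending_here = 16, max_so_far = 16
Position 8 (value -8): max_ending_here = 8, max_so_far = 16
Position 9 (value 10): max_ending_here = 18, max_so_far = 18

Maximum subarray: [13, 1, 2, -8, 10]
Maximum sum: 18

The maximum subarray is [13, 1, 2, -8, 10] with sum 18. This subarray runs from index 5 to index 9.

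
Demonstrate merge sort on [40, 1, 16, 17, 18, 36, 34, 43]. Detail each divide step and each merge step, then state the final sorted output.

Merge sort trace:

Split: [40, 1, 16, 17, 18, 36, 34, 43] -> [40, 1, 16, 17] and [18, 36, 34, 43]
  Split: [40, 1, 16, 17] -> [40, 1] and [16, 17]
    Split: [40, 1] -> [40] and [1]
    Merge: [40] + [1] -> [1, 40]
    Split: [16, 17] -> [16] and [17]
    Merge: [16] + [17] -> [16, 17]
  Merge: [1, 40] + [16, 17] -> [1, 16, 17, 40]
  Split: [18, 36, 34, 43] -> [18, 36] and [34, 43]
    Split: [18, 36] -> [18] and [36]
    Merge: [18] + [36] -> [18, 36]
    Split: [34, 43] -> [34] and [43]
    Merge: [34] + [43] -> [34, 43]
  Merge: [18, 36] + [34, 43] -> [18, 34, 36, 43]
Merge: [1, 16, 17, 40] + [18, 34, 36, 43] -> [1, 16, 17, 18, 34, 36, 40, 43]

Final sorted array: [1, 16, 17, 18, 34, 36, 40, 43]

The merge sort proceeds by recursively splitting the array and merging sorted halves.
After all merges, the sorted array is [1, 16, 17, 18, 34, 36, 40, 43].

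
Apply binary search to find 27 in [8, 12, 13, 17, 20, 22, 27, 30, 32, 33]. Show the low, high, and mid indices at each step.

Binary search for 27 in [8, 12, 13, 17, 20, 22, 27, 30, 32, 33]:

lo=0, hi=9, mid=4, arr[mid]=20 -> 20 < 27, search right half
lo=5, hi=9, mid=7, arr[mid]=30 -> 30 > 27, search left half
lo=5, hi=6, mid=5, arr[mid]=22 -> 22 < 27, search right half
lo=6, hi=6, mid=6, arr[mid]=27 -> Found target at index 6!

Binary search finds 27 at index 6 after 4 comparisons. The search repeatedly halves the search space by comparing with the middle element.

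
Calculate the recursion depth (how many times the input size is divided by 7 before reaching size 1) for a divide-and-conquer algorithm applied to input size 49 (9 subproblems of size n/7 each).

For divide and conquer with division factor 7:

Problem sizes at each level:
Level 0: 49
Level 1: 7
Level 2: 1

The root is level 0 and the size-1 base case is level 2 (the tree spans levels 0 through 2, i.e. 3 levels counting the root), so the depth is the number of divisions: log_7(49) = 2

The recursion tree depth is log_7(49) = 2. At each level, the problem size is divided by 7, so it takes 2 divisions to reduce to a base case of size 1. The algorithm makes 9 recursive calls at each level.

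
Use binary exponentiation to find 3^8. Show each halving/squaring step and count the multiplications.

Computing 3^8 by squaring (build up from 3^1; each line after the first costs one multiplication):

3^1 = 3
3^2 = (3^1)^2 = 3^2 = 9
3^4 = (3^2)^2 = 9^2 = 81
3^8 = (3^4)^2 = 81^2 = 6561

Result: 6561
Multiplications needed: 3 (3 lines after 3^1)

3^8 = 6561. Using exponentiation by squaring, this requires 3 multiplications. The key idea: if the exponent is even, square the half-power; if odd, multiply by the base once.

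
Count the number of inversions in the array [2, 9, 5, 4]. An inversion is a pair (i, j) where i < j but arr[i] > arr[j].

Finding inversions in [2, 9, 5, 4]:

(1, 2): arr[1]=9 > arr[2]=5
(1, 3): arr[1]=9 > arr[3]=4
(2, 3): arr[2]=5 > arr[3]=4

Total inversions: 3

The array has 3 inversion(s): (1,2), (1,3), (2,3). Each pair (i,j) satisfies i < j and arr[i] > arr[j].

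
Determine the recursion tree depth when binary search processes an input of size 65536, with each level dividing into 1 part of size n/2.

For divide and conquer with division factor 2:

Problem sizes at each level:
Level 0: 65536
Level 1: 32768
Level 2: 16384
Level 3: 8192
Level 4: 4096
Level 5: 2048
Level 6: 1024
Level 7: 512
Level 8: 256
Level 9: 128
Level 10: 64
Level 11: 32
Level 12: 16
Level 13: 8
Level 14: 4
Level 15: 2
Level 16: 1

The root is level 0 and the size-1 base case is level 16 (the tree spans levels 0 through 16, i.e. 17 levels counting the root), so the depth is the number of divisions: log_2(65536) = 16

The recursion tree depth is log_2(65536) = 16. At each level, the problem size is divided by 2, so it takes 16 divisions to reduce to a base case of size 1. The algorithm makes 1 recursive call at each level.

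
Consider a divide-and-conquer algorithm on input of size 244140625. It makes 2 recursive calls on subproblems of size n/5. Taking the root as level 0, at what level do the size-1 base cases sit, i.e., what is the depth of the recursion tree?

For divide and conquer with division factor 5:

Problem sizes at each level:
Level 0: 244140625
Level 1: 48828125
Level 2: 9765625
Level 3: 1953125
Level 4: 390625
Level 5: 78125
Level 6: 15625
Level 7: 3125
Level 8: 625
Level 9: 125
Level 10: 25
Level 11: 5
Level 12: 1

The root is level 0 and the size-1 base case is level 12 (the tree spans levels 0 through 12, i.e. 13 levels counting the root), so the depth is the number of divisions: log_5(244140625) = 12

The recursion tree depth is log_5(244140625) = 12. At each level, the problem size is divided by 5, so it takes 12 divisions to reduce to a base case of size 1. The algorithm makes 2 recursive calls at each level.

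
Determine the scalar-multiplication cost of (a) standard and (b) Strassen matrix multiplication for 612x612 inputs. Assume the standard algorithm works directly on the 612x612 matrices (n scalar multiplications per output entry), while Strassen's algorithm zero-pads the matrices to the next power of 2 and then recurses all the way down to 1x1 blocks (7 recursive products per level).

Matrix multiplication for 612x612 matrices:

Strassen's algorithm requires power-of-2 dimensions. Pad 612x612 to 1024x1024 (next power of 2).

Standard algorithm: 612^3 = 229220928 multiplications
Strassen's algorithm: 7^(log2(1024)) = 7^10 = 282475249 multiplications
Difference: 229220928 - 282475249 = -53254321 (Strassen uses MORE here due to padding overhead — for small or just-over-power-of-2 n, padding can outweigh the per-level savings)

Standard: 229220928 multiplications (612^3). Strassen: 282475249 multiplications (7^10, after padding to 1024x1024). Strassen reduces 8 recursive multiplications to 7 at each level.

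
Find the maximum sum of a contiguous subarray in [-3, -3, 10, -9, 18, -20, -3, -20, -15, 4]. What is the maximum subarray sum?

Using Kadane's algorithm on [-3, -3, 10, -9, 18, -20, -3, -20, -15, 4]:

Scanning through the array:
Position 1 (value -3): max_ending_here = -3, max_so_far = -3
Position 2 (value 10): max_ending_here = 10, max_so_far = 10
Position 3 (value -9): max_ending_here = 1, max_so_far = 10
Position 4 (value 18): max_ending_here = 19, max_so_far = 19
Position 5 (value -20): max_ending_here = -1, max_so_far = 19
Position 6 (value -3): max_ending_here = -3, max_so_far = 19
Position 7 (value -20): max_ending_here = -20, max_so_far = 19
Position 8 (value -15): max_ending_here = -15, max_so_far = 19
Position 9 (value 4): max_ending_here = 4, max_so_far = 19

Maximum subarray: [10, -9, 18]
Maximum sum: 19

The maximum subarray is [10, -9, 18] with sum 19. This subarray runs from index 2 to index 4.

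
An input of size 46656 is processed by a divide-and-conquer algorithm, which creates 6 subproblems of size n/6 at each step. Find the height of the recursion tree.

For divide and conquer with division factor 6:

Problem sizes at each level:
Level 0: 46656
Level 1: 7776
Level 2: 1296
Level 3: 216
Level 4: 36
Level 5: 6
Level 6: 1

The root is level 0 and the size-1 base case is level 6 (the tree spans levels 0 through 6, i.e. 7 levels counting the root), so the depth is the number of divisions: log_6(46656) = 6

The recursion tree depth is log_6(46656) = 6. At each level, the problem size is divided by 6, so it takes 6 divisions to reduce to a base case of size 1. The algorithm makes 6 recursive calls at each level.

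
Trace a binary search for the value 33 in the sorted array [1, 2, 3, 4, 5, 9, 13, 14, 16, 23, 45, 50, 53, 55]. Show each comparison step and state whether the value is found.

Binary search for 33 in [1, 2, 3, 4, 5, 9, 13, 14, 16, 23, 45, 50, 53, 55]:

lo=0, hi=13, mid=6, arr[mid]=13 -> 13 < 33, search right half
lo=7, hi=13, mid=10, arr[mid]=45 -> 45 > 33, search left half
lo=7, hi=9, mid=8, arr[mid]=16 -> 16 < 33, search right half
lo=9, hi=9, mid=9, arr[mid]=23 -> 23 < 33, search right half
lo=10 > hi=9, target 33 not found

Binary search determines that 33 is not in the array after 4 comparisons. The search space was exhausted without finding the target.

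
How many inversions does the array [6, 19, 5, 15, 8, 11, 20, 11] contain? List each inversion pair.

Finding inversions in [6, 19, 5, 15, 8, 11, 20, 11]:

(0, 2): arr[0]=6 > arr[2]=5
(1, 2): arr[1]=19 > arr[2]=5
(1, 3): arr[1]=19 > arr[3]=15
(1, 4): arr[1]=19 > arr[4]=8
(1, 5): arr[1]=19 > arr[5]=11
(1, 7): arr[1]=19 > arr[7]=11
(3, 4): arr[3]=15 > arr[4]=8
(3, 5): arr[3]=15 > arr[5]=11
(3, 7): arr[3]=15 > arr[7]=11
(6, 7): arr[6]=20 > arr[7]=11

Total inversions: 10

The array has 10 inversion(s): (0,2), (1,2), (1,3), (1,4), (1,5), (1,7), (3,4), (3,5), (3,7), (6,7). Each pair (i,j) satisfies i < j and arr[i] > arr[j].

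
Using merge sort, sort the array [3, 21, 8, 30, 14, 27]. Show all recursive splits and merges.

Merge sort trace:

Split: [3, 21, 8, 30, 14, 27] -> [3, 21, 8] and [30, 14, 27]
  Split: [3, 21, 8] -> [3] and [21, 8]
    Split: [21, 8] -> [21] and [8]
    Merge: [21] + [8] -> [8, 21]
  Merge: [3] + [8, 21] -> [3, 8, 21]
  Split: [30, 14, 27] -> [30] and [14, 27]
    Split: [14, 27] -> [14] and [27]
    Merge: [14] + [27] -> [14, 27]
  Merge: [30] + [14, 27] -> [14, 27, 30]
Merge: [3, 8, 21] + [14, 27, 30] -> [3, 8, 14, 21, 27, 30]

Final sorted array: [3, 8, 14, 21, 27, 30]

The merge sort proceeds by recursively splitting the array and merging sorted halves.
After all merges, the sorted array is [3, 8, 14, 21, 27, 30].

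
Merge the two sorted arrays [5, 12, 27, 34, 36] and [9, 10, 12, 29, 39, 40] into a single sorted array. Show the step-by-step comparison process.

Merging process:

Compare 5 vs 9: take 5 from left. Merged: [5]
Compare 12 vs 9: take 9 from right. Merged: [5, 9]
Compare 12 vs 10: take 10 from right. Merged: [5, 9, 10]
Compare 12 vs 12: take 12 from left. Merged: [5, 9, 10, 12]
Compare 27 vs 12: take 12 from right. Merged: [5, 9, 10, 12, 12]
Compare 27 vs 29: take 27 from left. Merged: [5, 9, 10, 12, 12, 27]
Compare 34 vs 29: take 29 from right. Merged: [5, 9, 10, 12, 12, 27, 29]
Compare 34 vs 39: take 34 from left. Merged: [5, 9, 10, 12, 12, 27, 29, 34]
Compare 36 vs 39: take 36 from left. Merged: [5, 9, 10, 12, 12, 27, 29, 34, 36]
Append remaining from right: [39, 40]. Merged: [5, 9, 10, 12, 12, 27, 29, 34, 36, 39, 40]

Final merged array: [5, 9, 10, 12, 12, 27, 29, 34, 36, 39, 40]
Total comparisons: 9

The merged array is [5, 9, 10, 12, 12, 27, 29, 34, 36, 39, 40], requiring 9 comparisons. The merge step runs in O(n) time where n is the total number of elements.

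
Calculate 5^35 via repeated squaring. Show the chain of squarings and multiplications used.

Computing 5^35 by squaring (build up from 5^1; each line after the first costs one multiplication):

5^1 = 5
5^2 = (5^1)^2 = 5^2 = 25
5^4 = (5^2)^2 = 25^2 = 625
5^8 = (5^4)^2 = 625^2 = 390625
5^16 = (5^8)^2 = 390625^2 = 152587890625
5^17 = 5 * 5^16 = 5 * 152587890625 = 762939453125
5^34 = (5^17)^2 = 762939453125^2 = 582076609134674072265625
5^35 = 5 * 5^34 = 5 * 582076609134674072265625 = 2910383045673370361328125

Result: 2910383045673370361328125
Multiplications needed: 7 (7 lines after 5^1)

5^35 = 2910383045673370361328125. Using exponentiation by squaring, this requires 7 multiplications. The key idea: if the exponent is even, square the half-power; if odd, multiply by the base once.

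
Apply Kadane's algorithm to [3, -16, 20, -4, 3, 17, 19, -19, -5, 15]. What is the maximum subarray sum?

Using Kadane's algorithm on [3, -16, 20, -4, 3, 17, 19, -19, -5, 15]:

Scanning through the array:
Position 1 (value -16): max_ending_here = -13, max_so_far = 3
Position 2 (value 20): max_ending_here = 20, max_so_far = 20
Position 3 (value -4): max_ending_here = 16, max_so_far = 20
Position 4 (value 3): max_ending_here = 19, max_so_far = 20
Position 5 (value 17): max_ending_here = 36, max_so_far = 36
Position 6 (value 19): max_ending_here = 55, max_so_far = 55
Position 7 (value -19): max_ending_here = 36, max_so_far = 55
Position 8 (value -5): max_ending_here = 31, max_so_far = 55
Position 9 (value 15): max_ending_here = 46, max_so_far = 55

Maximum subarray: [20, -4, 3, 17, 19]
Maximum sum: 55

The maximum subarray is [20, -4, 3, 17, 19] with sum 55. This subarray runs from index 2 to index 6.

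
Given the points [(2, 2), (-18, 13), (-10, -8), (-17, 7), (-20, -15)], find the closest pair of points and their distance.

Computing all pairwise distances among 5 points:

d((2, 2), (-18, 13)) = 22.8254
d((2, 2), (-10, -8)) = 15.6205
d((2, 2), (-17, 7)) = 19.6469
d((2, 2), (-20, -15)) = 27.8029
d((-18, 13), (-10, -8)) = 22.4722
d((-18, 13), (-17, 7)) = 6.0828 <-- minimum
d((-18, 13), (-20, -15)) = 28.0713
d((-10, -8), (-17, 7)) = 16.5529
d((-10, -8), (-20, -15)) = 12.2066
d((-17, 7), (-20, -15)) = 22.2036

Closest pair: (-18, 13) and (-17, 7) with distance 6.0828

The closest pair is (-18, 13) and (-17, 7) with Euclidean distance 6.0828. For 5 points, brute-force pairwise comparison is shown above. For large n, the divide-and-conquer algorithm (sort by x, recurse on halves, check the dividing strip) achieves O(n log n).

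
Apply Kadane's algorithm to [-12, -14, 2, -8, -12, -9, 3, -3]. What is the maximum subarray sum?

Using Kadane's algorithm on [-12, -14, 2, -8, -12, -9, 3, -3]:

Scanning through the array:
Position 1 (value -14): max_ending_here = -14, max_so_far = -12
Position 2 (value 2): max_ending_here = 2, max_so_far = 2
Position 3 (value -8): max_ending_here = -6, max_so_far = 2
Position 4 (value -12): max_ending_here = -12, max_so_far = 2
Position 5 (value -9): max_ending_here = -9, max_so_far = 2
Position 6 (value 3): max_ending_here = 3, max_so_far = 3
Position 7 (value -3): max_ending_here = 0, max_so_far = 3

Maximum subarray: [3]
Maximum sum: 3

The maximum subarray is [3] with sum 3. This subarray runs from index 6 to index 6.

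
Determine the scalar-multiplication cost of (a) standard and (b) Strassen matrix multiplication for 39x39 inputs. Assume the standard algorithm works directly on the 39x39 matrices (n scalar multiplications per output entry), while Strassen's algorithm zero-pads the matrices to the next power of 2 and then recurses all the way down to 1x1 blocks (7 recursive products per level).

Matrix multiplication for 39x39 matrices:

Strassen's algorithm requires power-of-2 dimensions. Pad 39x39 to 64x64 (next power of 2).

Standard algorithm: 39^3 = 59319 multiplications
Strassen's algorithm: 7^(log2(64)) = 7^6 = 117649 multiplications
Difference: 59319 - 117649 = -58330 (Strassen uses MORE here due to padding overhead — for small or just-over-power-of-2 n, padding can outweigh the per-level savings)

Standard: 59319 multiplications (39^3). Strassen: 117649 multiplications (7^6, after padding to 64x64). Strassen reduces 8 recursive multiplications to 7 at each level.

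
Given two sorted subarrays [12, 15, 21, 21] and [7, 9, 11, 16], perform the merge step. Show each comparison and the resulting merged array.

Merging process:

Compare 12 vs 7: take 7 from right. Merged: [7]
Compare 12 vs 9: take 9 from right. Merged: [7, 9]
Compare 12 vs 11: take 11 from right. Merged: [7, 9, 11]
Compare 12 vs 16: take 12 from left. Merged: [7, 9, 11, 12]
Compare 15 vs 16: take 15 from left. Merged: [7, 9, 11, 12, 15]
Compare 21 vs 16: take 16 from right. Merged: [7, 9, 11, 12, 15, 16]
Append remaining from left: [21, 21]. Merged: [7, 9, 11, 12, 15, 16, 21, 21]

Final merged array: [7, 9, 11, 12, 15, 16, 21, 21]
Total comparisons: 6

The merged array is [7, 9, 11, 12, 15, 16, 21, 21], requiring 6 comparisons. The merge step runs in O(n) time where n is the total number of elements.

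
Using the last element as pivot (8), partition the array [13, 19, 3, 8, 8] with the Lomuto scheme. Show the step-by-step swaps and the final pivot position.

Lomuto partition with pivot = 8:

Initial array: [13, 19, 3, 8, 8]

arr[0]=13 > 8: no swap
arr[1]=19 > 8: no swap
arr[2]=3 <= 8: swap with position 0, array becomes [3, 19, 13, 8, 8]
arr[3]=8 <= 8: swap with position 1, array becomes [3, 8, 13, 19, 8]

Place pivot at position 2: [3, 8, 8, 19, 13]
Pivot position: 2

After partitioning with pivot 8, the array becomes [3, 8, 8, 19, 13]. The pivot is placed at index 2. All elements to the left of the pivot are <= 8, and all elements to the right are > 8.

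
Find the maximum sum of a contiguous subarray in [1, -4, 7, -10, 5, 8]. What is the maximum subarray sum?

Using Kadane's algorithm on [1, -4, 7, -10, 5, 8]:

Scanning through the array:
Position 1 (value -4): max_ending_here = -3, max_so_far = 1
Position 2 (value 7): max_ending_here = 7, max_so_far = 7
Position 3 (value -10): max_ending_here = -3, max_so_far = 7
Position 4 (value 5): max_ending_here = 5, max_so_far = 7
Position 5 (value 8): max_ending_here = 13, max_so_far = 13

Maximum subarray: [5, 8]
Maximum sum: 13

The maximum subarray is [5, 8] with sum 13. This subarray runs from index 4 to index 5.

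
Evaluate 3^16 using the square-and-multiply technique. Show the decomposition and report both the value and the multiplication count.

Computing 3^16 by squaring (build up from 3^1; each line after the first costs one multiplication):

3^1 = 3
3^2 = (3^1)^2 = 3^2 = 9
3^4 = (3^2)^2 = 9^2 = 81
3^8 = (3^4)^2 = 81^2 = 6561
3^16 = (3^8)^2 = 6561^2 = 43046721

Result: 43046721
Multiplications needed: 4 (4 lines after 3^1)

3^16 = 43046721. Using exponentiation by squaring, this requires 4 multiplications. The key idea: if the exponent is even, square the half-power; if odd, multiply by the base once.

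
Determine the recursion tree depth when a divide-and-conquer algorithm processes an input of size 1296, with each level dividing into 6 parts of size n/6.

For divide and conquer with division factor 6:

Problem sizes at each level:
Level 0: 1296
Level 1: 216
Level 2: 36
Level 3: 6
Level 4: 1

The root is level 0 and the size-1 base case is level 4 (the tree spans levels 0 through 4, i.e. 5 levels counting the root), so the depth is the number of divisions: log_6(1296) = 4

The recursion tree depth is log_6(1296) = 4. At each level, the problem size is divided by 6, so it takes 4 divisions to reduce to a base case of size 1. The algorithm makes 6 recursive calls at each level.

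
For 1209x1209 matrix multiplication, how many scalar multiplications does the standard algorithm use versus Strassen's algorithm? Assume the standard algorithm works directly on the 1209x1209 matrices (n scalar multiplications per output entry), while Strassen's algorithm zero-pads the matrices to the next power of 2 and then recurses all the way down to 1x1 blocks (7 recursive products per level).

Matrix multiplication for 1209x1209 matrices:

Strassen's algorithm requires power-of-2 dimensions. Pad 1209x1209 to 2048x2048 (next power of 2).

Standard algorithm: 1209^3 = 1767172329 multiplications
Strassen's algorithm: 7^(log2(2048)) = 7^11 = 1977326743 multiplications
Difference: 1767172329 - 1977326743 = -210154414 (Strassen uses MORE here due to padding overhead — for small or just-over-power-of-2 n, padding can outweigh the per-level savings)

Standard: 1767172329 multiplications (1209^3). Strassen: 1977326743 multiplications (7^11, after padding to 2048x2048). Strassen reduces 8 recursive multiplications to 7 at each level.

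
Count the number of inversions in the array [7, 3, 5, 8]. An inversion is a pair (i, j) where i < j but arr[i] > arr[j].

Finding inversions in [7, 3, 5, 8]:

(0, 1): arr[0]=7 > arr[1]=3
(0, 2): arr[0]=7 > arr[2]=5

Total inversions: 2

The array has 2 inversion(s): (0,1), (0,2). Each pair (i,j) satisfies i < j and arr[i] > arr[j].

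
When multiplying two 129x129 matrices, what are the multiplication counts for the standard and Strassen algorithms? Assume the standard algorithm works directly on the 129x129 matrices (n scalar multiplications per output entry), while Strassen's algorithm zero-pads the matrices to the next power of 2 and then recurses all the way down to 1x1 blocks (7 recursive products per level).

Matrix multiplication for 129x129 matrices:

Strassen's algorithm requires power-of-2 dimensions. Pad 129x129 to 256x256 (next power of 2).

Standard algorithm: 129^3 = 2146689 multiplications
Strassen's algorithm: 7^(log2(256)) = 7^8 = 5764801 multiplications
Difference: 2146689 - 5764801 = -3618112 (Strassen uses MORE here due to padding overhead — for small or just-over-power-of-2 n, padding can outweigh the per-level savings)

Standard: 2146689 multiplications (129^3). Strassen: 5764801 multiplications (7^8, after padding to 256x256). Strassen reduces 8 recursive multiplications to 7 at each level.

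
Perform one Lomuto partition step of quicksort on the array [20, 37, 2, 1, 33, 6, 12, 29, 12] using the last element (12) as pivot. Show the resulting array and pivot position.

Lomuto partition with pivot = 12:

Initial array: [20, 37, 2, 1, 33, 6, 12, 29, 12]

arr[0]=20 > 12: no swap
arr[1]=37 > 12: no swap
arr[2]=2 <= 12: swap with position 0, array becomes [2, 37, 20, 1, 33, 6, 12, 29, 12]
arr[3]=1 <= 12: swap with position 1, array becomes [2, 1, 20, 37, 33, 6, 12, 29, 12]
arr[4]=33 > 12: no swap
arr[5]=6 <= 12: swap with position 2, array becomes [2, 1, 6, 37, 33, 20, 12, 29, 12]
arr[6]=12 <= 12: swap with position 3, array becomes [2, 1, 6, 12, 33, 20, 37, 29, 12]
arr[7]=29 > 12: no swap

Place pivot at position 4: [2, 1, 6, 12, 12, 20, 37, 29, 33]
Pivot position: 4

After partitioning with pivot 12, the array becomes [2, 1, 6, 12, 12, 20, 37, 29, 33]. The pivot is placed at index 4. All elements to the left of the pivot are <= 12, and all elements to the right are > 12.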